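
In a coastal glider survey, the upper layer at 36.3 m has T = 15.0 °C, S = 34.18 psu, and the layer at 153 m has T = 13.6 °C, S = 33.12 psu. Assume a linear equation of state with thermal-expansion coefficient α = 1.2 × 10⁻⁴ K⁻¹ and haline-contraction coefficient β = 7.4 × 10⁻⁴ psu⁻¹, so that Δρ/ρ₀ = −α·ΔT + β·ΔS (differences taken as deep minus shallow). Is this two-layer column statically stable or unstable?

ΔT = 13.6 − 15.0 = -1.4 K and ΔS = 33.12 − 34.18 = -1.06 psu (deep − shallow).
−αΔT = 1.68 × 10⁻⁴; βΔS = -7.844 × 10⁻⁴; sum Δρ/ρ₀ = -6.164 × 10⁻⁴.
Δρ/ρ₀ < 0, so Δρ < 0: deeper water is lighter → statically unstable; the column would overturn.

unstable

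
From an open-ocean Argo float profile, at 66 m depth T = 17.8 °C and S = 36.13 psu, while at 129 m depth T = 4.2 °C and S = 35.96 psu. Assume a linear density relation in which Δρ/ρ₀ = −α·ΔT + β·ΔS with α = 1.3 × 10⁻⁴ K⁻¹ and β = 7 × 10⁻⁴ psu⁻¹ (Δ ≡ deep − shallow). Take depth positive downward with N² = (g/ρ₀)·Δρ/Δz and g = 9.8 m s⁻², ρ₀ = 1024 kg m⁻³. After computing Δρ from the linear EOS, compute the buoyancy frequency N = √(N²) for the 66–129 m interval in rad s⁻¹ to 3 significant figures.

0.0160 rad s⁻¹

ΔT = -13.6 K, ΔS = -0.17 psu (deep − shallow).
Δρ/ρ₀ = −αΔT + βΔS = 1.768 × 10⁻³ − 1.19 × 10⁻⁴ = 1.649 × 10⁻³, so Δρ ≈ 1.689 kg m⁻³.
N² = (g/ρ₀)·Δρ/Δz = g·(Δρ/ρ₀)/Δz = 9.8 × 1.649 × 10⁻³ / 63 = 2.5651 × 10⁻⁴ s⁻².
N = √(2.5651 × 10⁻⁴) = 0.016016 rad s⁻¹ ≈ 0.0160 rad s⁻¹.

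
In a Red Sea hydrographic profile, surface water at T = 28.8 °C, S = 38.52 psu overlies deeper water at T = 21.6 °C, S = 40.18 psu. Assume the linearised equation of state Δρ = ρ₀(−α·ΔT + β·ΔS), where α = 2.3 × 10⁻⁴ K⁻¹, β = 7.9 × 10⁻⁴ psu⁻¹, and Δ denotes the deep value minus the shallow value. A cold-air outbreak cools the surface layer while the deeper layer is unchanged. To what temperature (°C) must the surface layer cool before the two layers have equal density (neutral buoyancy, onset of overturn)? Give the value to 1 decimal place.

15.9 °C

Neutral buoyancy requires Δρ = 0, i.e. −α(T_deep − T_surf′) + β(S_deep − S_surf) = 0.
T_surf′ = T_deep − (β/α)·ΔS = 21.6 − (7.9 × 10⁻⁴/2.3 × 10⁻⁴)·(+1.66) = 15.898 °C.
Cooling required: 28.8 − (15.898) = 12.902 °C.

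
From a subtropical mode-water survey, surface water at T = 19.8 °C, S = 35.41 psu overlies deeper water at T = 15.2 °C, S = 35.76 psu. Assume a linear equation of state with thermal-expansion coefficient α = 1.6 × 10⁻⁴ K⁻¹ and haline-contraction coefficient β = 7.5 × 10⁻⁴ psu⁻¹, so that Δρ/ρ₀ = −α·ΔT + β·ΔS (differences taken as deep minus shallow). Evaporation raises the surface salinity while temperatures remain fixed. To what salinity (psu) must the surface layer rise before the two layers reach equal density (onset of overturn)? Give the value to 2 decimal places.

36.74 psu

Neutral buoyancy requires −α(T_deep − T_surf) + β(S_deep − S_surf′) = 0.
S_surf′ = S_deep − (α/β)·ΔT = 35.76 − (1.6 × 10⁻⁴/7.5 × 10⁻⁴)·(-4.6) = 36.7413 psu.
Increase required: 36.7413 − 35.41 = 1.3313 psu.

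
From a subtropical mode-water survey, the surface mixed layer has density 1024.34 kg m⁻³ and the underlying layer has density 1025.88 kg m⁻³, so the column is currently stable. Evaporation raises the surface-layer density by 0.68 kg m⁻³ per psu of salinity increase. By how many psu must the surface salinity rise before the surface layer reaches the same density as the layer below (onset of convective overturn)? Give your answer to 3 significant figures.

Density deficit of the surface layer: 1025.88 − 1024.34 = 1.54 kg m⁻³.
Required change = 1.54 / 0.68 = 2.26 psu.

2.26 psu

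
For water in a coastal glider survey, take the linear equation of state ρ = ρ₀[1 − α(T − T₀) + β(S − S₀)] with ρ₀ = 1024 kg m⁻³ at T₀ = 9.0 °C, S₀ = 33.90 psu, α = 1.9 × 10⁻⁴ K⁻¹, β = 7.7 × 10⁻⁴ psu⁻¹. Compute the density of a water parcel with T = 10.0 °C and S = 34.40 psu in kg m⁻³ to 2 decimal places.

T − T₀ = +1.0 K, S − S₀ = +0.50 psu.
Bracket = 1 − α·(+1.0) + β·(+0.50) = 1 + (1.95 × 10⁻⁴) = 1.0001950.
ρ = 1024 × 1.0001950 = 1024.20 kg m⁻³.

1024.20 kg m⁻³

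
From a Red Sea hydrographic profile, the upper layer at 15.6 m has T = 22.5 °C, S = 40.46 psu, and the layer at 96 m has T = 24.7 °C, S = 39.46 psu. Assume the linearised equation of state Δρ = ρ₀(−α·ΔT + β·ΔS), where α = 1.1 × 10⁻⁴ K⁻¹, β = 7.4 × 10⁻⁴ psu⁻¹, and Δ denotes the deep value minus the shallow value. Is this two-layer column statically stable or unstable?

ΔT = 24.7 − 22.5 = +2.2 K and ΔS = 39.46 − 40.46 = -1.00 psu (deep − shallow).
−αΔT = -2.42 × 10⁻⁴; βΔS = -7.40 × 10⁻⁴; sum Δρ/ρ₀ = -9.82 × 10⁻⁴.
Δρ/ρ₀ < 0, so Δρ < 0: deeper water is lighter → statically unstable; the column would overturn.

unstable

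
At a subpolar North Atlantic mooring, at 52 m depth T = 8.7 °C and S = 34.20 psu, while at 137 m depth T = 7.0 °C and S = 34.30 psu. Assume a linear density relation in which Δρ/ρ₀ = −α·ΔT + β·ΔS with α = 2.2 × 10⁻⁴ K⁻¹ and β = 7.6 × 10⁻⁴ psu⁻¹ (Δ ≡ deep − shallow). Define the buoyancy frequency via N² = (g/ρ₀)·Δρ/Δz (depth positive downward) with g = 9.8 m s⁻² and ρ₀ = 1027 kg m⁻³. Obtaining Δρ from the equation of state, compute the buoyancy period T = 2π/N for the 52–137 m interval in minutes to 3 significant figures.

ΔT = -1.7 K, ΔS = +0.10 psu (deep − shallow).
Δρ/ρ₀ = −αΔT + βΔS = 3.74 × 10⁻⁴ + 7.60 × 10⁻⁵ = 4.50 × 10⁻⁴, so Δρ ≈ 0.4622 kg m⁻³.
N² = (g/ρ₀)·Δρ/Δz = g·(Δρ/ρ₀)/Δz = 9.8 × 4.50 × 10⁻⁴ / 85 = 5.1882 × 10⁻⁵ s⁻².
N = √(5.1882 × 10⁻⁵) = 7.2029 × 10⁻³ rad s⁻¹ → T = 2π/N = 872.31 s = 14.538 min ≈ 14.5 min.

14.5 min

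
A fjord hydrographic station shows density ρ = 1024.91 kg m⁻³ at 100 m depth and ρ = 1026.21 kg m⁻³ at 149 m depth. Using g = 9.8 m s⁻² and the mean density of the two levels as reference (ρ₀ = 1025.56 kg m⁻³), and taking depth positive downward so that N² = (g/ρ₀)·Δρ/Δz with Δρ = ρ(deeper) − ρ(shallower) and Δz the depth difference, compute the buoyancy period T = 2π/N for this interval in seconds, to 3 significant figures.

Δρ = 1026.21 − 1024.91 = 1.30 kg m⁻³ over Δz = 149 − 100 = 49 m.
N² = (9.8/1025.56) × (1.30/49) = 2.5352 × 10⁻⁴ s⁻².
N = √(2.5352 × 10⁻⁴) = 0.015922 rad s⁻¹, so T = 2π/N = 394.62 s ≈ 395 s.

395 s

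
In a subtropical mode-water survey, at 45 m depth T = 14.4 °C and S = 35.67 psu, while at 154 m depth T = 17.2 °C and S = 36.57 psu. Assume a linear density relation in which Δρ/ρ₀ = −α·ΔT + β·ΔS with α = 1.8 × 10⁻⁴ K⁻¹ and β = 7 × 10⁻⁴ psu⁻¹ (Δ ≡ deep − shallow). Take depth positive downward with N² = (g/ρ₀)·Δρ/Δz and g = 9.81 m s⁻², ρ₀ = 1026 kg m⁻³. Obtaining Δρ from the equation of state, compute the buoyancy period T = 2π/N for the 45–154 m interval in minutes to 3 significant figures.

31.1 min

ΔT = +2.8 K, ΔS = +0.90 psu (deep − shallow).
Δρ/ρ₀ = −αΔT + βΔS = -5.04 × 10⁻⁴ + 6.30 × 10⁻⁴ = 1.26 × 10⁻⁴, so Δρ ≈ 0.1293 kg m⁻³.
N² = (g/ρ₀)·Δρ/Δz = g·(Δρ/ρ₀)/Δz = 9.81 × 1.26 × 10⁻⁴ / 109 = 1.1340 × 10⁻⁵ s⁻².
N = √(1.1340 × 10⁻⁵) = 3.3675 × 10⁻³ rad s⁻¹ → T = 2π/N = 1.8658 × 10³ s = 31.097 min ≈ 31.1 min.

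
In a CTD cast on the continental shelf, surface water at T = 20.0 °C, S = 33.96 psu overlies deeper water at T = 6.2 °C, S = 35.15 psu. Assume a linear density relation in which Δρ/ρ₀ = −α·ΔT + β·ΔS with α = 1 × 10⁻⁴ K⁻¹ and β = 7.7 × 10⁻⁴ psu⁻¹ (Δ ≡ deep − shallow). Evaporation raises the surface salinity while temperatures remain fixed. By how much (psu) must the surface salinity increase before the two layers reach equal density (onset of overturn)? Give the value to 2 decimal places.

2.98 psu

Neutral buoyancy requires −α(T_deep − T_surf) + β(S_deep − S_surf′) = 0.
S_surf′ = S_deep − (α/β)·ΔT = 35.15 − (1 × 10⁻⁴/7.7 × 10⁻⁴)·(-13.8) = 36.9422 psu.
Increase required: 36.9422 − 33.96 = 2.9822 psu.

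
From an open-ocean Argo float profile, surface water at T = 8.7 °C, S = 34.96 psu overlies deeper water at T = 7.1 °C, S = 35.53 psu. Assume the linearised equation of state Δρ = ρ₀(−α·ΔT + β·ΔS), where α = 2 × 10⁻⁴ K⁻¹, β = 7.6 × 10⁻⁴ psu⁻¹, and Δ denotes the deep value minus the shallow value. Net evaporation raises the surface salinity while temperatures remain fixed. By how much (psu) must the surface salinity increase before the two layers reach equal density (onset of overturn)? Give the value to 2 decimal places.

Neutral buoyancy requires −α(T_deep − T_surf) + β(S_deep − S_surf′) = 0.
S_surf′ = S_deep − (α/β)·ΔT = 35.53 − (2 × 10⁻⁴/7.6 × 10⁻⁴)·(-1.6) = 35.9511 psu.
Increase required: 35.9511 − 34.96 = 0.9911 psu.

0.99 psu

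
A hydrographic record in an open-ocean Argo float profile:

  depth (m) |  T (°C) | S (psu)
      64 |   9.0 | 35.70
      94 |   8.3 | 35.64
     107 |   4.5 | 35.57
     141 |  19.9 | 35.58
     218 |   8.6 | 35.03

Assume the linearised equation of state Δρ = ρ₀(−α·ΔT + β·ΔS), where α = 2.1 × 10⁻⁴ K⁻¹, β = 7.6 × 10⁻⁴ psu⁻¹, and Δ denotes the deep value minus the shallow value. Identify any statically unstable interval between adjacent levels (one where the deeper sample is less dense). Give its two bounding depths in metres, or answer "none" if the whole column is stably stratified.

Evaluate Δρ/ρ₀ = −αΔT + βΔS across each adjacent pair:
  64–94 m: −αΔT+βΔS = −(2.1 × 10⁻⁴)(-0.7)+(7.6 × 10⁻⁴)(-0.06) = 1.0 × 10⁻⁴ → stable
  94–107 m: −αΔT+βΔS = −(2.1 × 10⁻⁴)(-3.8)+(7.6 × 10⁻⁴)(-0.07) = 7.4 × 10⁻⁴ → stable
  107–141 m: −αΔT+βΔS = −(2.1 × 10⁻⁴)(+15.4)+(7.6 × 10⁻⁴)(+0.01) = -3.2 × 10⁻³ → UNSTABLE
  141–218 m: −αΔT+βΔS = −(2.1 × 10⁻⁴)(-11.3)+(7.6 × 10⁻⁴)(-0.55) = 2.0 × 10⁻³ → stable
The 107–141 m interval has Δρ < 0: lighter water underlies denser water.

107–141 m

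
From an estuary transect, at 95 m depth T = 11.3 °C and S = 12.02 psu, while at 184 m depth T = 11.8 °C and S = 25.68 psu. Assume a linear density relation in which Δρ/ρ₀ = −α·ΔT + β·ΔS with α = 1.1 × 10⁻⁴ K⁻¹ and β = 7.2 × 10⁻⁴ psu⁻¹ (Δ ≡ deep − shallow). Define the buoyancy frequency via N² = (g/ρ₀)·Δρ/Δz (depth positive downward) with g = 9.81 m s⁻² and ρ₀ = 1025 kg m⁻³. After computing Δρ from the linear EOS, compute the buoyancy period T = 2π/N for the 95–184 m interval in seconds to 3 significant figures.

191 s

ΔT = +0.5 K, ΔS = +13.66 psu (deep − shallow).
Δρ/ρ₀ = −αΔT + βΔS = -5.50 × 10⁻⁵ + 9.8352 × 10⁻³ = 9.7802 × 10⁻³, so Δρ ≈ 10.02 kg m⁻³.
N² = (g/ρ₀)·Δρ/Δz = g·(Δρ/ρ₀)/Δz = 9.81 × 9.7802 × 10⁻³ / 89 = 1.0780 × 10⁻³ s⁻².
N = √(1.0780 × 10⁻³) = 0.032833 rad s⁻¹ → T = 2π/N = 191.37 s ≈ 191 s.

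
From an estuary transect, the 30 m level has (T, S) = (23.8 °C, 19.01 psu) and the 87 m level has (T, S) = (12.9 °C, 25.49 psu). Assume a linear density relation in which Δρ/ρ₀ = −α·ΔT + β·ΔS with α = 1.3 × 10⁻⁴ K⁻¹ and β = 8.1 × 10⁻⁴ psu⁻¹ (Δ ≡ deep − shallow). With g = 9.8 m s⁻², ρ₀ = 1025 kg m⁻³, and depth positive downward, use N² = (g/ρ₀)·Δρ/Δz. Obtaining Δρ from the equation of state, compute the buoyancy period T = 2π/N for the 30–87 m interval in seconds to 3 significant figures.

ΔT = -10.9 K, ΔS = +6.48 psu (deep − shallow).
Δρ/ρ₀ = −αΔT + βΔS = 1.417 × 10⁻³ + 5.2488 × 10⁻³ = 6.6658 × 10⁻³, so Δρ ≈ 6.832 kg m⁻³.
N² = (g/ρ₀)·Δρ/Δz = g·(Δρ/ρ₀)/Δz = 9.8 × 6.6658 × 10⁻³ / 57 = 1.1460 × 10⁻³ s⁻².
N = √(1.1460 × 10⁻³) = 0.033853 rad s⁻¹ → T = 2π/N = 185.60 s ≈ 186 s.

186 s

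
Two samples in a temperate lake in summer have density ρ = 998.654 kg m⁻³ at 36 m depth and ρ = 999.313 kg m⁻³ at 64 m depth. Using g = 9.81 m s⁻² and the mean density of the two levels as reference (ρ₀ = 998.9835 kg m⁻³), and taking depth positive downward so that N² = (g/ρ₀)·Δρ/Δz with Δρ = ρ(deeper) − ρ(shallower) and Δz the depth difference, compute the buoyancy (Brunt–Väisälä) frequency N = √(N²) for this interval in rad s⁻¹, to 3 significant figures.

Δρ = 999.313 − 998.654 = 0.659 kg m⁻³ over Δz = 64 − 36 = 28 m.
N² = (9.81/998.9835) × (0.659/28) = 2.3112 × 10⁻⁴ s⁻².
N = √(2.3112 × 10⁻⁴) = 0.015203 rad s⁻¹ ≈ 0.0152 rad s⁻¹.

0.0152 rad s⁻¹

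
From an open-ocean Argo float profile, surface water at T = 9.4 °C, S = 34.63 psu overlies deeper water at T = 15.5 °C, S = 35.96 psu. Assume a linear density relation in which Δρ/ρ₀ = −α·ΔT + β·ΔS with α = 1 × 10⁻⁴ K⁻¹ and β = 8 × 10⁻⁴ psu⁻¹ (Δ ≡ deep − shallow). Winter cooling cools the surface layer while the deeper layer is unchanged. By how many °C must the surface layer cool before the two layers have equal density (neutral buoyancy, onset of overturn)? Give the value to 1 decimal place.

Neutral buoyancy requires Δρ = 0, i.e. −α(T_deep − T_surf′) + β(S_deep − S_surf) = 0.
T_surf′ = T_deep − (β/α)·ΔS = 15.5 − (8 × 10⁻⁴/1 × 10⁻⁴)·(+1.33) = 4.860 °C.
Cooling required: 9.4 − (4.860) = 4.540 °C.

4.5 °C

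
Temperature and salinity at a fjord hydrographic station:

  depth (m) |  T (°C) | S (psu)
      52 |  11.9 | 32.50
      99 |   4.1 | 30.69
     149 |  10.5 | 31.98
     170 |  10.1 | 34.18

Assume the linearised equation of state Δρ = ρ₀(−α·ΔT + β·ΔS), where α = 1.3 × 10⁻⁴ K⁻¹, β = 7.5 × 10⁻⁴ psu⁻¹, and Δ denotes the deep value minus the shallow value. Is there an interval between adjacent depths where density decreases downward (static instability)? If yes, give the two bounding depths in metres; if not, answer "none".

Evaluate Δρ/ρ₀ = −αΔT + βΔS across each adjacent pair:
  52–99 m: −αΔT+βΔS = −(1.3 × 10⁻⁴)(-7.8)+(7.5 × 10⁻⁴)(-1.81) = -3.4 × 10⁻⁴ → UNSTABLE
  99–149 m: −αΔT+βΔS = −(1.3 × 10⁻⁴)(+6.4)+(7.5 × 10⁻⁴)(+1.29) = 1.4 × 10⁻⁴ → stable
  149–170 m: −αΔT+βΔS = −(1.3 × 10⁻⁴)(-0.4)+(7.5 × 10⁻⁴)(+2.20) = 1.7 × 10⁻³ → stable
The 52–99 m interval has Δρ < 0: lighter water underlies denser water.

52–99 m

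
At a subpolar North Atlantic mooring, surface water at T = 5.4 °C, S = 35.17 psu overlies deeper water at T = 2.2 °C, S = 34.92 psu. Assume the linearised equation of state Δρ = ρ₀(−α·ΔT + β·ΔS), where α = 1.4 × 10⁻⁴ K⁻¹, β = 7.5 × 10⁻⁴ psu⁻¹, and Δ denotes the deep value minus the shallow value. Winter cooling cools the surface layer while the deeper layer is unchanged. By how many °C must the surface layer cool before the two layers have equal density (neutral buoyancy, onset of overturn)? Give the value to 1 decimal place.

Neutral buoyancy requires Δρ = 0, i.e. −α(T_deep − T_surf′) + β(S_deep − S_surf) = 0.
T_surf′ = T_deep − (β/α)·ΔS = 2.2 − (7.5 × 10⁻⁴/1.4 × 10⁻⁴)·(-0.25) = 3.539 °C.
Cooling required: 5.4 − (3.539) = 1.861 °C.

1.9 °C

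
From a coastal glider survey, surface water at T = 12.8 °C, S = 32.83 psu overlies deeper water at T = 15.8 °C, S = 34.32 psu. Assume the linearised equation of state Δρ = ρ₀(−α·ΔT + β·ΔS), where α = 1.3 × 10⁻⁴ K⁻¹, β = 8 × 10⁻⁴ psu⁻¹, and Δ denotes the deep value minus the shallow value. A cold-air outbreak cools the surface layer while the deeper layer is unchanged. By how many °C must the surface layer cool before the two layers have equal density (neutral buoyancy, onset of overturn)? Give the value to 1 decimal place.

6.2 °C

Neutral buoyancy requires Δρ = 0, i.e. −α(T_deep − T_surf′) + β(S_deep − S_surf) = 0.
T_surf′ = T_deep − (β/α)·ΔS = 15.8 − (8 × 10⁻⁴/1.3 × 10⁻⁴)·(+1.49) = 6.631 °C.
Cooling required: 12.8 − (6.631) = 6.169 °C.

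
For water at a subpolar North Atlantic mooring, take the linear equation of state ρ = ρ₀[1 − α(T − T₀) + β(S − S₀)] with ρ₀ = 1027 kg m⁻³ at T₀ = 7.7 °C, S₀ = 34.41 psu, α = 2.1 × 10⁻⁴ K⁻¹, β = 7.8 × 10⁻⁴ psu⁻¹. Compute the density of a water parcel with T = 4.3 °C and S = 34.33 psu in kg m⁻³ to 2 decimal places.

T − T₀ = -3.4 K, S − S₀ = -0.08 psu.
Bracket = 1 − α·(-3.4) + β·(-0.08) = 1 + (6.516 × 10⁻⁴) = 1.0006516.
ρ = 1027 × 1.0006516 = 1027.67 kg m⁻³.

1027.67 kg m⁻³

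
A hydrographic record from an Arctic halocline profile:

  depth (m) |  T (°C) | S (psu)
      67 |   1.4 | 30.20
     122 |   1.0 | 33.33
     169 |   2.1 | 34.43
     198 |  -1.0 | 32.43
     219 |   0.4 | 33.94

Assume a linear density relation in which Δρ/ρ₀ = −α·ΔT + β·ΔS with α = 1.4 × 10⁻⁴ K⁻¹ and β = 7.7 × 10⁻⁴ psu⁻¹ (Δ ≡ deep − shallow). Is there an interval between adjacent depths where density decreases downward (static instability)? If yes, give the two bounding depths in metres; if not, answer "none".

169–198 m

Evaluate Δρ/ρ₀ = −αΔT + βΔS across each adjacent pair:
  67–122 m: −αΔT+βΔS = −(1.4 × 10⁻⁴)(-0.4)+(7.7 × 10⁻⁴)(+3.13) = 2.5 × 10⁻³ → stable
  122–169 m: −αΔT+βΔS = −(1.4 × 10⁻⁴)(+1.1)+(7.7 × 10⁻⁴)(+1.10) = 6.9 × 10⁻⁴ → stable
  169–198 m: −αΔT+βΔS = −(1.4 × 10⁻⁴)(-3.1)+(7.7 × 10⁻⁴)(-2.00) = -1.1 × 10⁻³ → UNSTABLE
  198–219 m: −αΔT+βΔS = −(1.4 × 10⁻⁴)(+1.4)+(7.7 × 10⁻⁴)(+1.51) = 9.7 × 10⁻⁴ → stable
The 169–198 m interval has Δρ < 0: lighter water underlies denser water.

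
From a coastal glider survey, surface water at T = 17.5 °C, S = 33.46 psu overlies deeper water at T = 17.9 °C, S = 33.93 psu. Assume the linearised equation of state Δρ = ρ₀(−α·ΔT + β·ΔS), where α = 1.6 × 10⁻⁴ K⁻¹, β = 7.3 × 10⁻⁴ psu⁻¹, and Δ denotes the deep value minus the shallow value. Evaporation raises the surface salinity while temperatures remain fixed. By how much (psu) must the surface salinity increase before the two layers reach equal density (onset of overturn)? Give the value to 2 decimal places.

0.38 psu

Neutral buoyancy requires −α(T_deep − T_surf) + β(S_deep − S_surf′) = 0.
S_surf′ = S_deep − (α/β)·ΔT = 33.93 − (1.6 × 10⁻⁴/7.3 × 10⁻⁴)·(+0.4) = 33.8423 psu.
Increase required: 33.8423 − 33.46 = 0.3823 psu.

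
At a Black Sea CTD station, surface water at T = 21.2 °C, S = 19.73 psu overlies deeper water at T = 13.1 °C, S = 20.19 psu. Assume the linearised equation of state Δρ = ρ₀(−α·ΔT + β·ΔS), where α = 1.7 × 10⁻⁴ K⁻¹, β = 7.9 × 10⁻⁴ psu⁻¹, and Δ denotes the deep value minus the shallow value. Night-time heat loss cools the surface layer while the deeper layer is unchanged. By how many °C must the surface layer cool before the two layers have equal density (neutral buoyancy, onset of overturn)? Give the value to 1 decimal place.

10.2 °C

Neutral buoyancy requires Δρ = 0, i.e. −α(T_deep − T_surf′) + β(S_deep − S_surf) = 0.
T_surf′ = T_deep − (β/α)·ΔS = 13.1 − (7.9 × 10⁻⁴/1.7 × 10⁻⁴)·(+0.46) = 10.962 °C.
Cooling required: 21.2 − (10.962) = 10.238 °C.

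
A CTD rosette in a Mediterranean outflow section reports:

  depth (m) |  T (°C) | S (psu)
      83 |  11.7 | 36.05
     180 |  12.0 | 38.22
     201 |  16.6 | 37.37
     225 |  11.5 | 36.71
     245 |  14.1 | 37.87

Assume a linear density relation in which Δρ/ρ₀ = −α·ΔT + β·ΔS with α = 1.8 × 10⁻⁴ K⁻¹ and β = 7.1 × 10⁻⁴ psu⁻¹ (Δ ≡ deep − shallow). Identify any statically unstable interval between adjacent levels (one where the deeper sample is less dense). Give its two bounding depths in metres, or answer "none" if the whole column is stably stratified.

Evaluate Δρ/ρ₀ = −αΔT + βΔS across each adjacent pair:
  83–180 m: −αΔT+βΔS = −(1.8 × 10⁻⁴)(+0.3)+(7.1 × 10⁻⁴)(+2.17) = 1.5 × 10⁻³ → stable
  180–201 m: −αΔT+βΔS = −(1.8 × 10⁻⁴)(+4.6)+(7.1 × 10⁻⁴)(-0.85) = -1.4 × 10⁻³ → UNSTABLE
  201–225 m: −αΔT+βΔS = −(1.8 × 10⁻⁴)(-5.1)+(7.1 × 10⁻⁴)(-0.66) = 4.5 × 10⁻⁴ → stable
  225–245 m: −αΔT+βΔS = −(1.8 × 10⁻⁴)(+2.6)+(7.1 × 10⁻⁴)(+1.16) = 3.6 × 10⁻⁴ → stable
The 180–201 m interval has Δρ < 0: lighter water underlies denser water.

180–201 m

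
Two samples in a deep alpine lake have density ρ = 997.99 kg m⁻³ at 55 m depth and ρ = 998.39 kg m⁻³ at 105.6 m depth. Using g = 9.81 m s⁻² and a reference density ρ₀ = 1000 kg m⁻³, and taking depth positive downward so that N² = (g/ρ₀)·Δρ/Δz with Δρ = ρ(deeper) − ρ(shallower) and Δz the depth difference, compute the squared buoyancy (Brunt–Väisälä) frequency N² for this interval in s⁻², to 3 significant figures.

Δρ = 998.39 − 997.99 = 0.40 kg m⁻³ over Δz = 105.6 − 55 = 50.6 m.
N² = (9.81/1000) × (0.40/50.6) = 7.7549 × 10⁻⁵ s⁻² ≈ 7.75 × 10⁻⁵ s⁻².

7.75 × 10⁻⁵ s⁻²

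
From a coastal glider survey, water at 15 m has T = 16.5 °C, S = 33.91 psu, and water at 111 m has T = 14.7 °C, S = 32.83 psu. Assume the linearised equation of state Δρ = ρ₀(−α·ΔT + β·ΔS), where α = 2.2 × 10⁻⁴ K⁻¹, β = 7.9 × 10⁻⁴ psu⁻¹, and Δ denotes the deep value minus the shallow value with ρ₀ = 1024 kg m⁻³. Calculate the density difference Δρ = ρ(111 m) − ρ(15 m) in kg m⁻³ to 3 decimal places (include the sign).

ΔT = -1.8 K, ΔS = -1.08 psu (deep − shallow).
Δρ/ρ₀ = −(2.2 × 10⁻⁴)(-1.8) + (7.9 × 10⁻⁴)(-1.08) = -4.572 × 10⁻⁴.
Δρ = 1024 × (-4.572 × 10⁻⁴) = -0.468 kg m⁻³.
Negative Δρ: lighter below, statically unstable.

-0.468 kg m⁻³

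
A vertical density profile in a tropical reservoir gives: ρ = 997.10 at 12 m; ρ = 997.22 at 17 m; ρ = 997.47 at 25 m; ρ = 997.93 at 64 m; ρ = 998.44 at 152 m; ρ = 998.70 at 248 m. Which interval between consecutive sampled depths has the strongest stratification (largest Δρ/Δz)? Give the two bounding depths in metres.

Compute the density gradient over each adjacent pair:
  12–17 m: Δρ/Δz = 0.12/5 = 0.024 kg m⁻⁴
  17–25 m: Δρ/Δz = 0.25/8 = 0.031 kg m⁻⁴
  25–64 m: Δρ/Δz = 0.46/39 = 0.012 kg m⁻⁴
  64–152 m: Δρ/Δz = 0.51/88 = 5.8 × 10⁻³ kg m⁻⁴
  152–248 m: Δρ/Δz = 0.26/96 = 2.7 × 10⁻³ kg m⁻⁴
The largest gradient is in the 17–25 m interval — the pycnocline.

17–25 m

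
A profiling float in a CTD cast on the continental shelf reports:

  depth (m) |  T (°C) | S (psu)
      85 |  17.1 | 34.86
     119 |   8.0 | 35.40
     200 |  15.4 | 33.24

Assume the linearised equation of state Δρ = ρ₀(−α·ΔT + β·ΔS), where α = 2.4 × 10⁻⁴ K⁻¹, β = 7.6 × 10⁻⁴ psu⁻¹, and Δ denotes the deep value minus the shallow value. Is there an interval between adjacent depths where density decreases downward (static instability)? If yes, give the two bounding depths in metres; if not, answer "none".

Evaluate Δρ/ρ₀ = −αΔT + βΔS across each adjacent pair:
  85–119 m: −αΔT+βΔS = −(2.4 × 10⁻⁴)(-9.1)+(7.6 × 10⁻⁴)(+0.54) = 2.6 × 10⁻³ → stable
  119–200 m: −αΔT+βΔS = −(2.4 × 10⁻⁴)(+7.4)+(7.6 × 10⁻⁴)(-2.16) = -3.4 × 10⁻³ → UNSTABLE
The 119–200 m interval has Δρ < 0: lighter water underlies denser water.

119–200 m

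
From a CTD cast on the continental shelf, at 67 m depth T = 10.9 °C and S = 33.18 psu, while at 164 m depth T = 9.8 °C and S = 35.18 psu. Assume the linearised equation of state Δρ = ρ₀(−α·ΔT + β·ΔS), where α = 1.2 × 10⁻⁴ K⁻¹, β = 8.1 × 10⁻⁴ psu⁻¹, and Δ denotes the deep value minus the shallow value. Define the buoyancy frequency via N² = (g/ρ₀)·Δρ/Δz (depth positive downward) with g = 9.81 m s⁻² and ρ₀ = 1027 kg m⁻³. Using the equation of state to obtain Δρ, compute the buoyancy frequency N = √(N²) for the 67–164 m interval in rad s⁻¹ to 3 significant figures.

0.0133 rad s⁻¹

ΔT = -1.1 K, ΔS = +2.00 psu (deep − shallow).
Δρ/ρ₀ = −αΔT + βΔS = 1.32 × 10⁻⁴ + 1.62 × 10⁻³ = 1.752 × 10⁻³, so Δρ ≈ 1.799 kg m⁻³.
N² = (g/ρ₀)·Δρ/Δz = g·(Δρ/ρ₀)/Δz = 9.81 × 1.752 × 10⁻³ / 97 = 1.7719 × 10⁻⁴ s⁻².
N = √(1.7719 × 10⁻⁴) = 0.013311 rad s⁻¹ ≈ 0.0133 rad s⁻¹.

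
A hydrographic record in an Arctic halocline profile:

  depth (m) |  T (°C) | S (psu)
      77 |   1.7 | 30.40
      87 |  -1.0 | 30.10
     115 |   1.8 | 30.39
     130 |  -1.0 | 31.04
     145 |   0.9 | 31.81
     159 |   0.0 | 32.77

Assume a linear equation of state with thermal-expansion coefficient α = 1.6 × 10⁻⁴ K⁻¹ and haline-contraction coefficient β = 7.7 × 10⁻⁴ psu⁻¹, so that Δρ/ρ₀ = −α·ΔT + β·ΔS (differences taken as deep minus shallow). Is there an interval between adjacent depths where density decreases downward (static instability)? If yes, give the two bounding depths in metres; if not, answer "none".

87–115 m

Evaluate Δρ/ρ₀ = −αΔT + βΔS across each adjacent pair:
  77–87 m: −αΔT+βΔS = −(1.6 × 10⁻⁴)(-2.7)+(7.7 × 10⁻⁴)(-0.30) = 2.0 × 10⁻⁴ → stable
  87–115 m: −αΔT+βΔS = −(1.6 × 10⁻⁴)(+2.8)+(7.7 × 10⁻⁴)(+0.29) = -2.2 × 10⁻⁴ → UNSTABLE
  115–130 m: −αΔT+βΔS = −(1.6 × 10⁻⁴)(-2.8)+(7.7 × 10⁻⁴)(+0.65) = 9.5 × 10⁻⁴ → stable
  130–145 m: −αΔT+βΔS = −(1.6 × 10⁻⁴)(+1.9)+(7.7 × 10⁻⁴)(+0.77) = 2.9 × 10⁻⁴ → stable
  145–159 m: −αΔT+βΔS = −(1.6 × 10⁻⁴)(-0.9)+(7.7 × 10⁻⁴)(+0.96) = 8.8 × 10⁻⁴ → stable
The 87–115 m interval has Δρ < 0: lighter water underlies denser water.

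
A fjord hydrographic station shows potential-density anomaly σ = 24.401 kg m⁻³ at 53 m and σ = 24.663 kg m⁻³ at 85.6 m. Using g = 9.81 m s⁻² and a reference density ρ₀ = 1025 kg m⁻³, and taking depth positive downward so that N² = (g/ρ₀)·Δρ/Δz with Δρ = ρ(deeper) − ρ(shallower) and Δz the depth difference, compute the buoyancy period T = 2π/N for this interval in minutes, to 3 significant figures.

11.9 min

Δρ = 1024.663 − 1024.401 = 0.262 kg m⁻³ over Δz = 85.6 − 53 = 32.6 m.
N² = (9.81/1025) × (0.262/32.6) = 7.6918 × 10⁻⁵ s⁻².
N = √(7.6918 × 10⁻⁵) = 8.7703 × 10⁻³ rad s⁻¹, so T = 2π/N = 716.42 s = 11.940 min ≈ 11.9 min.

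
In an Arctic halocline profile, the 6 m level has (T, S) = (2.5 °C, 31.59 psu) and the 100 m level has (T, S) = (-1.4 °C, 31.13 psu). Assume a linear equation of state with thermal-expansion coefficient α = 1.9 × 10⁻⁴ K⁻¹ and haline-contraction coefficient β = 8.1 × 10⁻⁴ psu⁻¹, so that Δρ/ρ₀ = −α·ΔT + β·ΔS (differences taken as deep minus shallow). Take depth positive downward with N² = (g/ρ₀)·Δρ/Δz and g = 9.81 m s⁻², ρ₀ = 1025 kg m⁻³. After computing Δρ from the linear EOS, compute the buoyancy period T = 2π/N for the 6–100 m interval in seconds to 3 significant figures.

1.01 × 10³ s

ΔT = -3.9 K, ΔS = -0.46 psu (deep − shallow).
Δρ/ρ₀ = −αΔT + βΔS = 7.41 × 10⁻⁴ − 3.726 × 10⁻⁴ = 3.684 × 10⁻⁴, so Δρ ≈ 0.3776 kg m⁻³.
N² = (g/ρ₀)·Δρ/Δz = g·(Δρ/ρ₀)/Δz = 9.81 × 3.684 × 10⁻⁴ / 94 = 3.8447 × 10⁻⁵ s⁻².
N = √(3.8447 × 10⁻⁵) = 6.2006 × 10⁻³ rad s⁻¹ → T = 2π/N = 1.0133 × 10³ s ≈ 1.01 × 10³ s.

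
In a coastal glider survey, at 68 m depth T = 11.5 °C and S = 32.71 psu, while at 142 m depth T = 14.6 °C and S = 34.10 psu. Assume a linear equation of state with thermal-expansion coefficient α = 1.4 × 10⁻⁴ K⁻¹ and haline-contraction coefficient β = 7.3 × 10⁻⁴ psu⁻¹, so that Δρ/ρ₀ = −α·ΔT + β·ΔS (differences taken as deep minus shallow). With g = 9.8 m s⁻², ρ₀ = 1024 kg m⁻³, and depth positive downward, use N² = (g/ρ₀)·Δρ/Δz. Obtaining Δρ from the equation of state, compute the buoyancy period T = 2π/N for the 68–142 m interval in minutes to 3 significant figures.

ΔT = +3.1 K, ΔS = +1.39 psu (deep − shallow).
Δρ/ρ₀ = −αΔT + βΔS = -4.34 × 10⁻⁴ + 1.0147 × 10⁻³ = 5.807 × 10⁻⁴, so Δρ ≈ 0.5946 kg m⁻³.
N² = (g/ρ₀)·Δρ/Δz = g·(Δρ/ρ₀)/Δz = 9.8 × 5.807 × 10⁻⁴ / 74 = 7.6904 × 10⁻⁵ s⁻².
N = √(7.6904 × 10⁻⁵) = 8.7695 × 10⁻³ rad s⁻¹ → T = 2π/N = 716.48 s = 11.941 min ≈ 11.9 min.

11.9 min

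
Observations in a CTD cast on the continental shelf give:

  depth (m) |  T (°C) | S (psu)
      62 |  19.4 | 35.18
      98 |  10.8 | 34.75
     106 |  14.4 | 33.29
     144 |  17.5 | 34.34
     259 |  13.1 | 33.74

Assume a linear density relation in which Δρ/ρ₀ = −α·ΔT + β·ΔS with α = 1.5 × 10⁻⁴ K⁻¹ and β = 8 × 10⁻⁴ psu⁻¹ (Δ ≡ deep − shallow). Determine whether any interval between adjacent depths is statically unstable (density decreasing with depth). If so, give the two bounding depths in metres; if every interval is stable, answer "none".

Evaluate Δρ/ρ₀ = −αΔT + βΔS across each adjacent pair:
  62–98 m: −αΔT+βΔS = −(1.5 × 10⁻⁴)(-8.6)+(8 × 10⁻⁴)(-0.43) = 9.5 × 10⁻⁴ → stable
  98–106 m: −αΔT+βΔS = −(1.5 × 10⁻⁴)(+3.6)+(8 × 10⁻⁴)(-1.46) = -1.7 × 10⁻³ → UNSTABLE
  106–144 m: −αΔT+βΔS = −(1.5 × 10⁻⁴)(+3.1)+(8 × 10⁻⁴)(+1.05) = 3.8 × 10⁻⁴ → stable
  144–259 m: −αΔT+βΔS = −(1.5 × 10⁻⁴)(-4.4)+(8 × 10⁻⁴)(-0.60) = 1.8 × 10⁻⁴ → stable
The 98–106 m interval has Δρ < 0: lighter water underlies denser water.

98–106 m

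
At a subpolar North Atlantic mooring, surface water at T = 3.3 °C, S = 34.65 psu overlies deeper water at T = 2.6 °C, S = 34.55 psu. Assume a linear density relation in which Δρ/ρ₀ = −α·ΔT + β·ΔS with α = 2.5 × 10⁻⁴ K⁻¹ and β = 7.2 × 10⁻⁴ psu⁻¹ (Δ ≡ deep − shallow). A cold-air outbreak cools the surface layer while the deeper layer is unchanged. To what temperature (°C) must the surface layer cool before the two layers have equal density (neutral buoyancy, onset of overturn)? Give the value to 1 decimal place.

Neutral buoyancy requires Δρ = 0, i.e. −α(T_deep − T_surf′) + β(S_deep − S_surf) = 0.
T_surf′ = T_deep − (β/α)·ΔS = 2.6 − (7.2 × 10⁻⁴/2.5 × 10⁻⁴)·(-0.10) = 2.888 °C.
Cooling required: 3.3 − (2.888) = 0.412 °C.

2.9 °C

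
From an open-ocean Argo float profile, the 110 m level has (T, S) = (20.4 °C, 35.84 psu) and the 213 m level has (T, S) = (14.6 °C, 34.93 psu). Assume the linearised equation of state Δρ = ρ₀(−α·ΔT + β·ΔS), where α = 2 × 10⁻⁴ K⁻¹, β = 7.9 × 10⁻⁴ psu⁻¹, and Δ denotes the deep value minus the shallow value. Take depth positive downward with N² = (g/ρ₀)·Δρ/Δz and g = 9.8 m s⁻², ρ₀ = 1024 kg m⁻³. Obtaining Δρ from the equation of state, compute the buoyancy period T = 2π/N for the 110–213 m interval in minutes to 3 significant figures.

16.2 min

ΔT = -5.8 K, ΔS = -0.91 psu (deep − shallow).
Δρ/ρ₀ = −αΔT + βΔS = 1.16 × 10⁻³ − 7.189 × 10⁻⁴ = 4.411 × 10⁻⁴, so Δρ ≈ 0.4517 kg m⁻³.
N² = (g/ρ₀)·Δρ/Δz = g·(Δρ/ρ₀)/Δz = 9.8 × 4.411 × 10⁻⁴ / 103 = 4.1969 × 10⁻⁵ s⁻².
N = √(4.1969 × 10⁻⁵) = 6.4783 × 10⁻³ rad s⁻¹ → T = 2π/N = 969.88 s = 16.165 min ≈ 16.2 min.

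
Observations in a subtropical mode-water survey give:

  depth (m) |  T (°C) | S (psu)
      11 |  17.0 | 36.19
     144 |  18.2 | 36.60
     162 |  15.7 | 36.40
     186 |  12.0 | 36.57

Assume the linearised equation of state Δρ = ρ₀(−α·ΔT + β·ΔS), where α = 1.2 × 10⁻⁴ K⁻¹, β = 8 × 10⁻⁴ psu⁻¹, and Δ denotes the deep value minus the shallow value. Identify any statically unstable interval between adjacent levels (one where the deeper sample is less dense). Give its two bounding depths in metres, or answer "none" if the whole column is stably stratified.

none

Evaluate Δρ/ρ₀ = −αΔT + βΔS across each adjacent pair:
  11–144 m: −αΔT+βΔS = −(1.2 × 10⁻⁴)(+1.2)+(8 × 10⁻⁴)(+0.41) = 1.8 × 10⁻⁴ → stable
  144–162 m: −αΔT+βΔS = −(1.2 × 10⁻⁴)(-2.5)+(8 × 10⁻⁴)(-0.20) = 1.4 × 10⁻⁴ → stable
  162–186 m: −αΔT+βΔS = −(1.2 × 10⁻⁴)(-3.7)+(8 × 10⁻⁴)(+0.17) = 5.8 × 10⁻⁴ → stable
Every interval has Δρ > 0: the column is stably stratified throughout.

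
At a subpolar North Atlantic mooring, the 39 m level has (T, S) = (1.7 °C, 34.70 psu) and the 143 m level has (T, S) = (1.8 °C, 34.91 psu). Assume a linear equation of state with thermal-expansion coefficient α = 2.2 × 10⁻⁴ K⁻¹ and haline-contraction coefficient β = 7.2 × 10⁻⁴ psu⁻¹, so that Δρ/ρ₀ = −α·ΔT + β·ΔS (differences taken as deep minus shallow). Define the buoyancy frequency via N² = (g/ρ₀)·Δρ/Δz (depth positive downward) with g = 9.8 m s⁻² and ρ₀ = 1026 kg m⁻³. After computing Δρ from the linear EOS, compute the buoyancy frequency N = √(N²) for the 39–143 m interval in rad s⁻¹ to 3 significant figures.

ΔT = +0.1 K, ΔS = +0.21 psu (deep − shallow).
Δρ/ρ₀ = −αΔT + βΔS = -2.20 × 10⁻⁵ + 1.512 × 10⁻⁴ = 1.292 × 10⁻⁴, so Δρ ≈ 0.1326 kg m⁻³.
N² = (g/ρ₀)·Δρ/Δz = g·(Δρ/ρ₀)/Δz = 9.8 × 1.292 × 10⁻⁴ / 104 = 1.2175 × 10⁻⁵ s⁻².
N = √(1.2175 × 10⁻⁵) = 3.4893 × 10⁻³ rad s⁻¹ ≈ 3.49 × 10⁻³ rad s⁻¹.

3.49 × 10⁻³ rad s⁻¹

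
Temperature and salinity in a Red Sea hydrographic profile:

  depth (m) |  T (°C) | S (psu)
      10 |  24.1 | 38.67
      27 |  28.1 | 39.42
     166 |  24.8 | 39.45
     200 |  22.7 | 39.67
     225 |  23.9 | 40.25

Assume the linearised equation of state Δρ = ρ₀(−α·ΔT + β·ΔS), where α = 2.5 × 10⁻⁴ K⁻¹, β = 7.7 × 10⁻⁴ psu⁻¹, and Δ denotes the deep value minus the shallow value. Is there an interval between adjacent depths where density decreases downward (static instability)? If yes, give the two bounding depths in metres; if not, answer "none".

10–27 m

Evaluate Δρ/ρ₀ = −αΔT + βΔS across each adjacent pair:
  10–27 m: −αΔT+βΔS = −(2.5 × 10⁻⁴)(+4.0)+(7.7 × 10⁻⁴)(+0.75) = -4.2 × 10⁻⁴ → UNSTABLE
  27–166 m: −αΔT+βΔS = −(2.5 × 10⁻⁴)(-3.3)+(7.7 × 10⁻⁴)(+0.03) = 8.5 × 10⁻⁴ → stable
  166–200 m: −αΔT+βΔS = −(2.5 × 10⁻⁴)(-2.1)+(7.7 × 10⁻⁴)(+0.22) = 6.9 × 10⁻⁴ → stable
  200–225 m: −αΔT+βΔS = −(2.5 × 10⁻⁴)(+1.2)+(7.7 × 10⁻⁴)(+0.58) = 1.5 × 10⁻⁴ → stable
The 10–27 m interval has Δρ < 0: lighter water underlies denser water.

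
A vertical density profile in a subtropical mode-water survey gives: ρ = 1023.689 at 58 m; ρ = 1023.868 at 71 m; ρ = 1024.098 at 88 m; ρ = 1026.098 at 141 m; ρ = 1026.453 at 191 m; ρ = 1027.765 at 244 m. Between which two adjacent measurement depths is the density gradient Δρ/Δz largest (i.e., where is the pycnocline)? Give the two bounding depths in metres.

88–141 m

Compute the density gradient over each adjacent pair:
  58–71 m: Δρ/Δz = 0.179/13 = 0.014 kg m⁻⁴
  71–88 m: Δρ/Δz = 0.230/17 = 0.014 kg m⁻⁴
  88–141 m: Δρ/Δz = 2.000/53 = 0.038 kg m⁻⁴
  141–191 m: Δρ/Δz = 0.355/50 = 7.1 × 10⁻³ kg m⁻⁴
  191–244 m: Δρ/Δz = 1.312/53 = 0.025 kg m⁻⁴
The largest gradient is in the 88–141 m interval — the pycnocline.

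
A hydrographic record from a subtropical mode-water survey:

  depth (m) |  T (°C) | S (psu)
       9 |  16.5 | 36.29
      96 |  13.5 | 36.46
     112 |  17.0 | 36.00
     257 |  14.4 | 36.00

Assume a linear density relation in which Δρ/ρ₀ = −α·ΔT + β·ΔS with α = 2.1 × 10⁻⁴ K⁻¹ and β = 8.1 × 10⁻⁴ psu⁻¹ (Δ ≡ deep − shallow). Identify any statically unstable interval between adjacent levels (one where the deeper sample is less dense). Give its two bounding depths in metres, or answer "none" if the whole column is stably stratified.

96–112 m

Evaluate Δρ/ρ₀ = −αΔT + βΔS across each adjacent pair:
  9–96 m: −αΔT+βΔS = −(2.1 × 10⁻⁴)(-3.0)+(8.1 × 10⁻⁴)(+0.17) = 7.7 × 10⁻⁴ → stable
  96–112 m: −αΔT+βΔS = −(2.1 × 10⁻⁴)(+3.5)+(8.1 × 10⁻⁴)(-0.46) = -1.1 × 10⁻³ → UNSTABLE
  112–257 m: −αΔT+βΔS = −(2.1 × 10⁻⁴)(-2.6)+(8.1 × 10⁻⁴)(+0.00) = 5.5 × 10⁻⁴ → stable
The 96–112 m interval has Δρ < 0: lighter water underlies denser water.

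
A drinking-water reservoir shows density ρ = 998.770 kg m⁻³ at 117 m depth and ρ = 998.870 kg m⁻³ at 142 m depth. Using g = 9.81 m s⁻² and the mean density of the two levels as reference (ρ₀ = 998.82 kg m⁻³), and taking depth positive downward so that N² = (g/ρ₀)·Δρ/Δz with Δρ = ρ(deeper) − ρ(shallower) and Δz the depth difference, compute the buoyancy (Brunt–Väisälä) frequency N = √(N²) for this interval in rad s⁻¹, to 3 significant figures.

Δρ = 998.870 − 998.770 = 0.100 kg m⁻³ over Δz = 142 − 117 = 25 m.
N² = (9.81/998.82) × (0.100/25) = 3.9286 × 10⁻⁵ s⁻².
N = √(3.9286 × 10⁻⁵) = 6.2679 × 10⁻³ rad s⁻¹ ≈ 6.27 × 10⁻³ rad s⁻¹.

6.27 × 10⁻³ rad s⁻¹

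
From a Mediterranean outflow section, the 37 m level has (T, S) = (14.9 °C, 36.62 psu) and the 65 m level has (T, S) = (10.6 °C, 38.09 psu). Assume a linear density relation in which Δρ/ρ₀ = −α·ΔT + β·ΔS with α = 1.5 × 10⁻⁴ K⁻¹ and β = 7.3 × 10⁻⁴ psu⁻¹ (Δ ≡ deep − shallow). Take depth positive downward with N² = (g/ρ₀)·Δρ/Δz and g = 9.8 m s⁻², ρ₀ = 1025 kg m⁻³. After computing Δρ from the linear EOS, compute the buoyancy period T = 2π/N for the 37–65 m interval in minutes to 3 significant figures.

4.27 min

ΔT = -4.3 K, ΔS = +1.47 psu (deep − shallow).
Δρ/ρ₀ = −αΔT + βΔS = 6.45 × 10⁻⁴ + 1.0731 × 10⁻³ = 1.7181 × 10⁻³, so Δρ ≈ 1.761 kg m⁻³.
N² = (g/ρ₀)·Δρ/Δz = g·(Δρ/ρ₀)/Δz = 9.8 × 1.7181 × 10⁻³ / 28 = 6.0134 × 10⁻⁴ s⁻².
N = √(6.0134 × 10⁻⁴) = 0.024522 rad s⁻¹ → T = 2π/N = 256.23 s = 4.2705 min ≈ 4.27 min.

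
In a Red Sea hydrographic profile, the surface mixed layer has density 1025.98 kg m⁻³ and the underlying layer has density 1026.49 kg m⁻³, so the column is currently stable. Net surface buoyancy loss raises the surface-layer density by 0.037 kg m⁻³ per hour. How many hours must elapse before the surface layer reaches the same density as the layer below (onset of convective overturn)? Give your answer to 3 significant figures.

13.8 hours

Density deficit of the surface layer: 1026.49 − 1025.98 = 0.51 kg m⁻³.
Required change = 0.51 / 0.037 = 13.8 hours.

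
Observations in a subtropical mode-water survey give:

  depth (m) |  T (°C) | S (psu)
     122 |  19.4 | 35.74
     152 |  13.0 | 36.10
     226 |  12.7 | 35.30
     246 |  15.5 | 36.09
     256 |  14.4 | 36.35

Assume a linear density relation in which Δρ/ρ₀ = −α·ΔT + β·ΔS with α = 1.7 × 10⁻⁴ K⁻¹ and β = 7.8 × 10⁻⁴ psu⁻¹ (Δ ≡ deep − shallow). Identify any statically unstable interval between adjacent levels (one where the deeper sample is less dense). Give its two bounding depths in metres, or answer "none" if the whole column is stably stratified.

152–226 m

Evaluate Δρ/ρ₀ = −αΔT + βΔS across each adjacent pair:
  122–152 m: −αΔT+βΔS = −(1.7 × 10⁻⁴)(-6.4)+(7.8 × 10⁻⁴)(+0.36) = 1.4 × 10⁻³ → stable
  152–226 m: −αΔT+βΔS = −(1.7 × 10⁻⁴)(-0.3)+(7.8 × 10⁻⁴)(-0.80) = -5.7 × 10⁻⁴ → UNSTABLE
  226–246 m: −αΔT+βΔS = −(1.7 × 10⁻⁴)(+2.8)+(7.8 × 10⁻⁴)(+0.79) = 1.4 × 10⁻⁴ → stable
  246–256 m: −αΔT+βΔS = −(1.7 × 10⁻⁴)(-1.1)+(7.8 × 10⁻⁴)(+0.26) = 3.9 × 10⁻⁴ → stable
The 152–226 m interval has Δρ < 0: lighter water underlies denser water.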